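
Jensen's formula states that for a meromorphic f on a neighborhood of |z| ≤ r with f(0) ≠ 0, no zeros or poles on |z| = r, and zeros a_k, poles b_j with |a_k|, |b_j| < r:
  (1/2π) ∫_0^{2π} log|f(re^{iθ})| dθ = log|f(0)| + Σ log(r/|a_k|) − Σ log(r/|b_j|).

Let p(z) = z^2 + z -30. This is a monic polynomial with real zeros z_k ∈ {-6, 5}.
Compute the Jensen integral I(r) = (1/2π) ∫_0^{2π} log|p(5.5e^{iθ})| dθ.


Zeros: -6, 5; r = 5.5.
Inside |z| < r: 5. Outside (|z| ≥ r): -6.
p(0) = -30, so log|p(0)| = log(30) = 3.4012.
Apply Jensen: I(r) = log|p(0)| + Σ_k log(r/|z_k|), summed over zeros inside |z| < r.
  log(r/|z_k|) for z_k = 5: log(5.5/5) = 0.0953
  Outside zeros (-6) contribute nothing to the Jensen sum.
Sum over inside zeros: 0.0953.
I(r) = log|p(0)| + (inside sum) = 3.4012 + 0.0953 = 3.4965.
Note: since some zeros are outside |z| ≤ r, the simplified n·log(r) form does NOT apply — only the inside zeros contribute.

I(r) ≈ 3.4965.


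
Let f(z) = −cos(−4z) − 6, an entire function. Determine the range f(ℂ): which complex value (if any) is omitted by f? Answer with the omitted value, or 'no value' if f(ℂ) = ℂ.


Little Picard bounds the complement of f(ℂ) to at most one point.
cos is entire and surjective onto ℂ: for every w ∈ ℂ, cos(ζ) = w has a solution ζ ∈ ℂ (e.g., via the complex inverse arccos). With ζ = −4z this gives z = ζ/(-4). Then -1·cos(−4z) takes every value in -1·ℂ = ℂ, and adding -6 is a bijection of ℂ. So f is surjective and omits no value. (Note: only on the real line is cos bounded by [−1, 1].)

Omitted value: no value.


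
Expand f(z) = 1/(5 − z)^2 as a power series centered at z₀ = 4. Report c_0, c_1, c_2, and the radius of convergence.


Let w = z − z₀, so z = z₀ + w.
Then 5 − z = 5 − (z₀ + w) = (5 − z₀) − w = 1 − w.
f(z) = 1/(1 − w)^2 = (1/(1)^2) · (1 − w/(1))^{−2}.
By the binomial series (1−u)^{−2} = Σ_{n≥0} C(n+1, 1) u^n for |u|<1, with u = w/(1):
  c_n = C(n+1, 1) / (1)^(n+2).
  c_0 = 1/(1)^2 = 1.
  c_1 = 2/(1)^3 = 2.
  c_2 = 3/(1)^4 = 3.
The series is valid for |w/d| < 1, i.e. |z − z₀| < |d|.
Radius of convergence: R = |5 − z₀| = |1| = 1 (distance from z₀ to the singularity z = 5).

c_0 = 1, c_1 = 2, c_2 = 3; R = 1.


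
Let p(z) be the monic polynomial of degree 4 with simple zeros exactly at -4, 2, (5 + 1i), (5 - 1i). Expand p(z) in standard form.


The polynomial is p(z) = ∏_{α ∈ S} (z − α), where S = {-4, 2, (5 + 1i), (5 - 1i)}.
Expanding the product yields: p(z) = z^4 -8·z^3 -2·z^2 + 132·z -208.
Note conjugate pairs combine to real quadratics: (z − (5+1i))(z − (5−1i)) = z² − 10z + 26.
The resulting polynomial has degree 4 and real coefficients as required.

p(z) = z^4 -8·z^3 -2·z^2 + 132·z -208.


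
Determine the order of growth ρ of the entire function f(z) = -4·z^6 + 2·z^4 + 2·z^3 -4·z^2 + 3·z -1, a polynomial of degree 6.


|f(z)| ≤ Σ|c_k|·r^k = O(r^6) as r → ∞. Polynomial growth is O(e^{r^ε}) for every ε > 0 (since r^6/e^{r^ε} → 0), so ρ ≤ ε for all ε > 0, i.e. ρ = 0. Every nonconstant polynomial has order 0.
Therefore ρ = 0.

Order ρ = 0.


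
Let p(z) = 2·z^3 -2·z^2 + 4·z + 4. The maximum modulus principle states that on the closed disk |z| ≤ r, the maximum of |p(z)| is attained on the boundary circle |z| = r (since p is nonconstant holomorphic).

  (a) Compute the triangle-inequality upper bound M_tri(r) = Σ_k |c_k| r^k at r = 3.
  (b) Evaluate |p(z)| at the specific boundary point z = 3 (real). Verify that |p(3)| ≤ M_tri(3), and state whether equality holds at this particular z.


Coefficients: c_0 = 4, c_1 = 4, c_2 = -2, c_3 = 2. Radius r = 3.
Part (a). Triangle bound: M_tri(r) = Σ_k |c_k| r^k
  = |4|·3^0 + |4|·3^1 + |-2|·3^2 + |2|·3^3
  = 4 + 12 + 18 + 54 = 88.
This bounds M(r) := max_{|z|=r} |p(z)| from above; equality holds iff all terms c_k z^k can be made to align in phase at a single z on |z|=r.
Part (b). At z = 3 (real, on the circle |z| = r):
  p(3) = (4)·3^0 + (4)·3^1 + (-2)·3^2 + (2)·3^3 = 52.
  |p(3)| = 52.
Check: |p(3)| = 52 ≤ 88 = M_tri(3). ✓ Equality does not hold at z = 3 (the coefficients have mixed signs, so the terms do not all align in phase there).

M_tri(3) = 88; |p(3)| = 52; equality at z=3: no.


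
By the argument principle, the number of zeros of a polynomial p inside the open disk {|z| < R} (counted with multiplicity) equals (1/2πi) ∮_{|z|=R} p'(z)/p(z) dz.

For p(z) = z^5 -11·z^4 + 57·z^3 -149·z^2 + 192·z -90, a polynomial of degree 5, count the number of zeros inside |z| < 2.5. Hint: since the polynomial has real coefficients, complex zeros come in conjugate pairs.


The zeros of p are: 1, (3 + 3i), (3 - 3i), (2 + 1i), (2 - 1i).
Their magnitudes are: 1, 4.243, 4.243, 2.236, 2.236.
Zeros with |z| < R = 2.5: 1, (2 + 1i), (2 - 1i).
Count = 3.
By the argument principle, (1/2πi) ∮_{|z|=R} p'(z)/p(z) dz equals exactly this count.

Number of zeros inside |z| < 2.5: 3.


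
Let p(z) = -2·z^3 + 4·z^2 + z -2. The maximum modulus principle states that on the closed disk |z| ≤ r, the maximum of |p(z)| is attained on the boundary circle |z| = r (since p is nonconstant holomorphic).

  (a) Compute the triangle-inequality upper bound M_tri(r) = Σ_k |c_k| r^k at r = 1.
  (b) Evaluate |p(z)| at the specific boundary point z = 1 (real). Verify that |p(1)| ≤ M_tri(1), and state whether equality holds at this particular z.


Coefficients: c_0 = -2, c_1 = 1, c_2 = 4, c_3 = -2. Radius r = 1.
Part (a). Triangle bound: M_tri(r) = Σ_k |c_k| r^k
  = |-2|·1^0 + |1|·1^1 + |4|·1^2 + |-2|·1^3
  = 2 + 1 + 4 + 2 = 9.
This bounds M(r) := max_{|z|=r} |p(z)| from above; equality holds iff all terms c_k z^k can be made to align in phase at a single z on |z|=r.
Part (b). At z = 1 (real, on the circle |z| = r):
  p(1) = (-2)·1^0 + (1)·1^1 + (4)·1^2 + (-2)·1^3 = 1.
  |p(1)| = 1.
Check: |p(1)| = 1 ≤ 9 = M_tri(1). ✓ Equality does not hold at z = 1 (the coefficients have mixed signs, so the terms do not all align in phase there).

M_tri(1) = 9; |p(1)| = 1; equality at z=1: no.


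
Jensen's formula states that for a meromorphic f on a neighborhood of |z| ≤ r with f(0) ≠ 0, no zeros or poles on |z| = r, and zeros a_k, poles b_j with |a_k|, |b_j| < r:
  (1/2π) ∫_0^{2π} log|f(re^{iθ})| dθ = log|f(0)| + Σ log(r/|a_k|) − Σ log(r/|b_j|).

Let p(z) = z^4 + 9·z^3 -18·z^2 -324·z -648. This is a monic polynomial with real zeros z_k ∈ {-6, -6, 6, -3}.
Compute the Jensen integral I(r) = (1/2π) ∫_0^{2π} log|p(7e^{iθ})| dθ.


Zeros: -6, -6, -3, 6; r = 7.
Inside |z| < r: -6, -6, -3, 6. Outside (|z| ≥ r): ∅.
p(0) = -648, so log|p(0)| = log(648) = 6.4739.
Apply Jensen: I(r) = log|p(0)| + Σ_k log(r/|z_k|), summed over zeros inside |z| < r.
  log(r/|z_k|) for z_k = -6: log(7/6) = 0.1542
  log(r/|z_k|) for z_k = -6: log(7/6) = 0.1542
  log(r/|z_k|) for z_k = 6: log(7/6) = 0.1542
  log(r/|z_k|) for z_k = -3: log(7/3) = 0.8473
Sum over inside zeros: 1.3097.
I(r) = log|p(0)| + (inside sum) = 6.4739 + 1.3097 = 7.7836.
Closed form (all zeros inside, monic): I(r) = n·log(r) = 4·log(7) = 7.7836. ✓

I(r) ≈ 7.7836.


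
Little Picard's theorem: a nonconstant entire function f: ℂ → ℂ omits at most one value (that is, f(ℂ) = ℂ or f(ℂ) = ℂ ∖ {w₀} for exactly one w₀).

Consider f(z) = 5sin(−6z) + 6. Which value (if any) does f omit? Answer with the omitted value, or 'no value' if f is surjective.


Little Picard bounds the complement of f(ℂ) to at most one point.
sin is entire and surjective onto ℂ: for every w ∈ ℂ, sin(ζ) = w has a solution ζ ∈ ℂ (e.g., via the complex inverse arcsin). With ζ = −6z this gives z = ζ/(-6). Then 5·sin(−6z) takes every value in 5·ℂ = ℂ, and adding 6 is a bijection of ℂ. So f is surjective and omits no value. (Note: only on the real line is sin bounded by [−1, 1].)

Omitted value: no value.


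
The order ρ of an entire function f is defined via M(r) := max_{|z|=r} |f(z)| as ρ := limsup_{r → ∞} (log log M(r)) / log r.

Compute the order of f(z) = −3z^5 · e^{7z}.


M(r) = max_{|z|=r} |-3|·|z|^5·|e^{7z}| = 3·r^5 · e^{7r^1} (the factors attain their maxima compatibly on |z|=r). Then log M(r) = log 3 + 5·log r + 7r^1, dominated by the last term, so log log M(r) ~ 1·log r. The polynomial factor -3z^5 contributes only a log r term and does not affect the order. ρ = 1.
Therefore ρ = 1.

Order ρ = 1.


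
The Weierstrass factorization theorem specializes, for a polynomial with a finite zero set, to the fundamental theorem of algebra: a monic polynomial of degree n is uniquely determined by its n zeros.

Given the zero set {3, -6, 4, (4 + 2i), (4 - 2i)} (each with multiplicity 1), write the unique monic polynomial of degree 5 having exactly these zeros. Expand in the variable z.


The polynomial is p(z) = ∏_{α ∈ S} (z − α), where S = {3, -6, 4, (4 + 2i), (4 - 2i)}.
Expanding the product yields: p(z) = z^5 -9·z^4 -2·z^3 + 292·z^2 -1176·z + 1440.
Note conjugate pairs combine to real quadratics: (z − (4+2i))(z − (4−2i)) = z² − 8z + 20.
The resulting polynomial has degree 5 and real coefficients as required.

p(z) = z^5 -9·z^4 -2·z^3 + 292·z^2 -1176·z + 1440.


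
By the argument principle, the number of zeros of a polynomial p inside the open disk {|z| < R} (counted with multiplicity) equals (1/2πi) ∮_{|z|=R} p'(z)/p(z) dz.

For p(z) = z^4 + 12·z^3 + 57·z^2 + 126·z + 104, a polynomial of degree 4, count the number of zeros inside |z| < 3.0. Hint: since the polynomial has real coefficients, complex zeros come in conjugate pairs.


The zeros of p are: -2, (-3 + 2i), (-3 - 2i), -4.
Their magnitudes are: 2, 3.606, 3.606, 4.
Zeros with |z| < R = 3.0: -2.
Count = 1.
By the argument principle, (1/2πi) ∮_{|z|=R} p'(z)/p(z) dz equals exactly this count.

Number of zeros inside |z| < 3.0: 1.


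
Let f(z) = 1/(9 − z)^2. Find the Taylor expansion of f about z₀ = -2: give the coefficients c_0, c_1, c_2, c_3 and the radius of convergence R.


Let w = z − z₀, so z = z₀ + w.
Then 9 − z = 9 − (z₀ + w) = (9 − z₀) − w = 11 − w.
f(z) = 1/(11 − w)^2 = (1/(11)^2) · (1 − w/(11))^{−2}.
By the binomial series (1−u)^{−2} = Σ_{n≥0} C(n+1, 1) u^n for |u|<1, with u = w/(11):
  c_n = C(n+1, 1) / (11)^(n+2).
  c_0 = 1/(11)^2 = 1/121.
  c_1 = 2/(11)^3 = 2/1331.
  c_2 = 3/(11)^4 = 3/14641.
  c_3 = 4/(11)^5 = 4/161051.
The series is valid for |w/d| < 1, i.e. |z − z₀| < |d|.
Radius of convergence: R = |9 − z₀| = |11| = 11 (distance from z₀ to the singularity z = 9).

c_0 = 1/121, c_1 = 2/1331, c_2 = 3/14641, c_3 = 4/161051; R = 11.


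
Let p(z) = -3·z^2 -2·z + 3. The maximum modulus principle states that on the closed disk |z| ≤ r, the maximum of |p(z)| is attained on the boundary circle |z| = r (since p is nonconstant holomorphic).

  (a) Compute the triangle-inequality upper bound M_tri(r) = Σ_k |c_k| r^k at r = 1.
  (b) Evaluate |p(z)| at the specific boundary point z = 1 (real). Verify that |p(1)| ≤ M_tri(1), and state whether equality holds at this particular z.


Coefficients: c_0 = 3, c_1 = -2, c_2 = -3. Radius r = 1.
Part (a). Triangle bound: M_tri(r) = Σ_k |c_k| r^k
  = |3|·1^0 + |-2|·1^1 + |-3|·1^2
  = 3 + 2 + 3 = 8.
This bounds M(r) := max_{|z|=r} |p(z)| from above; equality holds iff all terms c_k z^k can be made to align in phase at a single z on |z|=r.
Part (b). At z = 1 (real, on the circle |z| = r):
  p(1) = (3)·1^0 + (-2)·1^1 + (-3)·1^2 = -2.
  |p(1)| = 2.
Check: |p(1)| = 2 ≤ 8 = M_tri(1). ✓ Equality does not hold at z = 1 (the coefficients have mixed signs, so the terms do not all align in phase there).

M_tri(1) = 8; |p(1)| = 2; equality at z=1: no.


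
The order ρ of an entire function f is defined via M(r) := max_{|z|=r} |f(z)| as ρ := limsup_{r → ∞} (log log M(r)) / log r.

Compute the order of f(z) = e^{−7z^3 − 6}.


|e^{−7z^3 − 6}| = e^{Re(-7·z^3) + -6} ≤ e^{7|z|^3 + -6} = e^{7r^3 + -6} on |z| = r, so ρ ≤ 3. Choosing z on |z|=r so that -7·z^3 is real positive (always possible by picking arg z appropriately) gives |f(z)| = e^{7r^3 + -6}, matching the bound. The additive constant -6 does not affect log log M(r) ~ 3·log r. Hence ρ = 3.
Therefore ρ = 3.

Order ρ = 3.


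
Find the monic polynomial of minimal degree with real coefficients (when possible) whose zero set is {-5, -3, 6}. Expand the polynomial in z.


The polynomial is p(z) = ∏_{α ∈ S} (z − α), where S = {-5, -3, 6}.
Expanding the product yields: p(z) = z^3 + 2·z^2 -33·z -90.
The resulting polynomial has degree 3 and real coefficients as required.

p(z) = z^3 + 2·z^2 -33·z -90.


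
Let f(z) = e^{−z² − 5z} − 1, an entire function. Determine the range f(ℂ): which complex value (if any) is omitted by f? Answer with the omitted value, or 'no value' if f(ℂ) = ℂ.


Little Picard bounds the complement of f(ℂ) to at most one point.
The exponent g(z) = −z² − 5z is a nonconstant polynomial, hence surjective onto ℂ. So e^{g(z)} takes every value in {e^w : w ∈ ℂ} = ℂ ∖ {0}. Adding -1 shifts the range to ℂ ∖ {-1}. f omits exactly -1.

Omitted value: -1.


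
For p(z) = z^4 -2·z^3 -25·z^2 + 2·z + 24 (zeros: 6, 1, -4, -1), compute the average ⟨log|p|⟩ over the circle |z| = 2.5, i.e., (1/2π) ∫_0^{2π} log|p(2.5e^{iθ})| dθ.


Zeros: -4, -1, 1, 6; r = 2.5.
Inside |z| < r: -1, 1. Outside (|z| ≥ r): -4, 6.
p(0) = 24, so log|p(0)| = log(24) = 3.1781.
Apply Jensen: I(r) = log|p(0)| + Σ_k log(r/|z_k|), summed over zeros inside |z| < r.
  log(r/|z_k|) for z_k = 1: log(2.5/1) = 0.9163
  log(r/|z_k|) for z_k = -1: log(2.5/1) = 0.9163
  Outside zeros (-4, 6) contribute nothing to the Jensen sum.
Sum over inside zeros: 1.8326.
I(r) = log|p(0)| + (inside sum) = 3.1781 + 1.8326 = 5.0106.
Note: since some zeros are outside |z| ≤ r, the simplified n·log(r) form does NOT apply — only the inside zeros contribute.

I(r) ≈ 5.0106.


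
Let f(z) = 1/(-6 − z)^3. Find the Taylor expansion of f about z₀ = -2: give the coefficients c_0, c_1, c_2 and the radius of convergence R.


Let w = z − z₀, so z = z₀ + w.
Then -6 − z = -6 − (z₀ + w) = (-6 − z₀) − w = -4 − w.
f(z) = 1/(-4 − w)^3 = (1/(-4)^3) · (1 − w/(-4))^{−3}.
By the binomial series (1−u)^{−3} = Σ_{n≥0} C(n+2, 2) u^n for |u|<1, with u = w/(-4):
  c_n = C(n+2, 2) / (-4)^(n+3).
  c_0 = 1/(-4)^3 = -1/64.
  c_1 = 3/(-4)^4 = 3/256.
  c_2 = 6/(-4)^5 = -3/512.
The series is valid for |w/d| < 1, i.e. |z − z₀| < |d|.
Radius of convergence: R = |-6 − z₀| = |-4| = 4 (distance from z₀ to the singularity z = -6).

c_0 = -1/64, c_1 = 3/256, c_2 = -3/512; R = 4.


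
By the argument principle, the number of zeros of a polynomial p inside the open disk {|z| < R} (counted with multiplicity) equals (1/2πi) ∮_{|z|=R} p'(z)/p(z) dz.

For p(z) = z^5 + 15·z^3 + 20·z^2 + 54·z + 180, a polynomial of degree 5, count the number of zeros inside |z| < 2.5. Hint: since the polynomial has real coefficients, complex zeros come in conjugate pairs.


The zeros of p are: (0 + 3i), (0 - 3i), (1 + 3i), (1 - 3i), -2.
Their magnitudes are: 3, 3, 3.162, 3.162, 2.
Zeros with |z| < R = 2.5: -2.
Count = 1.
By the argument principle, (1/2πi) ∮_{|z|=R} p'(z)/p(z) dz equals exactly this count.

Number of zeros inside |z| < 2.5: 1.


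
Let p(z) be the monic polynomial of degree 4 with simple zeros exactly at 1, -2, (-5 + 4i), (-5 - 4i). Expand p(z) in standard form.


The polynomial is p(z) = ∏_{α ∈ S} (z − α), where S = {1, -2, (-5 + 4i), (-5 - 4i)}.
Expanding the product yields: p(z) = z^4 + 11·z^3 + 49·z^2 + 21·z -82.
Note conjugate pairs combine to real quadratics: (z − (-5+4i))(z − (-5−4i)) = z² + 10z + 41.
The resulting polynomial has degree 4 and real coefficients as required.

p(z) = z^4 + 11·z^3 + 49·z^2 + 21·z -82.


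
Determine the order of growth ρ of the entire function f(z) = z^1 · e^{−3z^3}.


M(r) = max_{|z|=r} |1|·|z|^1·|e^{−3z^3}| = 1·r^1 · e^{3r^3} (the factors attain their maxima compatibly on |z|=r). Then log M(r) = log 1 + 1·log r + 3r^3, dominated by the last term, so log log M(r) ~ 3·log r. The polynomial factor 1z^1 contributes only a log r term and does not affect the order. ρ = 3.
Therefore ρ = 3.

Order ρ = 3.


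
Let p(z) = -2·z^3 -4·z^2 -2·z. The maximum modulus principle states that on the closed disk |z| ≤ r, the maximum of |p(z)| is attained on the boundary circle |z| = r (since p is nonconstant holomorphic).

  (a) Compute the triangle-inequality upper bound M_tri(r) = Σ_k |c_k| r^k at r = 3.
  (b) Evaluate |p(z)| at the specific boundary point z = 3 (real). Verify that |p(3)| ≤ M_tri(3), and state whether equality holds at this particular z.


Coefficients: c_0 = 0, c_1 = -2, c_2 = -4, c_3 = -2. Radius r = 3.
Part (a). Triangle bound: M_tri(r) = Σ_k |c_k| r^k
  = |0|·3^0 + |-2|·3^1 + |-4|·3^2 + |-2|·3^3
  = 0 + 6 + 36 + 54 = 96.
This bounds M(r) := max_{|z|=r} |p(z)| from above; equality holds iff all terms c_k z^k can be made to align in phase at a single z on |z|=r.
Part (b). At z = 3 (real, on the circle |z| = r):
  p(3) = (0)·3^0 + (-2)·3^1 + (-4)·3^2 + (-2)·3^3 = -96.
  |p(3)| = 96.
Since all nonzero coefficients share the same sign, |p(3)| = 96 = M_tri(3); the triangle bound is attained at z = 3, so in fact M(r) = 96.

M_tri(3) = 96; |p(3)| = 96; equality at z=3: yes.


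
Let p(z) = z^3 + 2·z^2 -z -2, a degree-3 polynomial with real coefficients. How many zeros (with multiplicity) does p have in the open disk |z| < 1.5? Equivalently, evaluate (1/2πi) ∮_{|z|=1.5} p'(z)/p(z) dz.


The zeros of p are: -2, 1, -1.
Their magnitudes are: 2, 1, 1.
Zeros with |z| < R = 1.5: 1, -1.
Count = 2.
By the argument principle, (1/2πi) ∮_{|z|=R} p'(z)/p(z) dz equals exactly this count.

Number of zeros inside |z| < 1.5: 2.


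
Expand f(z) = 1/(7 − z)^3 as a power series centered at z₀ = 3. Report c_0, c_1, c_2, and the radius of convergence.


Let w = z − z₀, so z = z₀ + w.
Then 7 − z = 7 − (z₀ + w) = (7 − z₀) − w = 4 − w.
f(z) = 1/(4 − w)^3 = (1/(4)^3) · (1 − w/(4))^{−3}.
By the binomial series (1−u)^{−3} = Σ_{n≥0} C(n+2, 2) u^n for |u|<1, with u = w/(4):
  c_n = C(n+2, 2) / (4)^(n+3).
  c_0 = 1/(4)^3 = 1/64.
  c_1 = 3/(4)^4 = 3/256.
  c_2 = 6/(4)^5 = 3/512.
The series is valid for |w/d| < 1, i.e. |z − z₀| < |d|.
Radius of convergence: R = |7 − z₀| = |4| = 4 (distance from z₀ to the singularity z = 7).

c_0 = 1/64, c_1 = 3/256, c_2 = 3/512; R = 4.


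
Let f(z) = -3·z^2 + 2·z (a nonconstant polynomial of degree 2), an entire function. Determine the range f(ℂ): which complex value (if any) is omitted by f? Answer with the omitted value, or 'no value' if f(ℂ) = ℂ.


Little Picard bounds the complement of f(ℂ) to at most one point.
For every w ∈ ℂ, the equation p(z) − w = 0 is a nonconstant polynomial in z and hence has at least one root by the fundamental theorem of algebra. So p is surjective onto ℂ, omitting no value.

Omitted value: no value.


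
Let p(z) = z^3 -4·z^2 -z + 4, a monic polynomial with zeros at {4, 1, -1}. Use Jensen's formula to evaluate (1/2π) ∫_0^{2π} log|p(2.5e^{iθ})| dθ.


Zeros: -1, 1, 4; r = 2.5.
Inside |z| < r: -1, 1. Outside (|z| ≥ r): 4.
p(0) = 4, so log|p(0)| = log(4) = 1.3863.
Apply Jensen: I(r) = log|p(0)| + Σ_k log(r/|z_k|), summed over zeros inside |z| < r.
  log(r/|z_k|) for z_k = 1: log(2.5/1) = 0.9163
  log(r/|z_k|) for z_k = -1: log(2.5/1) = 0.9163
  Outside zeros (4) contribute nothing to the Jensen sum.
Sum over inside zeros: 1.8326.
I(r) = log|p(0)| + (inside sum) = 1.3863 + 1.8326 = 3.2189.
Note: since some zeros are outside |z| ≤ r, the simplified n·log(r) form does NOT apply — only the inside zeros contribute.

I(r) ≈ 3.2189.


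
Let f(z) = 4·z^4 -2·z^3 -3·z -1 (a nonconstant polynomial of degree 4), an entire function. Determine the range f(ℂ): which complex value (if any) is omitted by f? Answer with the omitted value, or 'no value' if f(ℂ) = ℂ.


Little Picard bounds the complement of f(ℂ) to at most one point.
For every w ∈ ℂ, the equation p(z) − w = 0 is a nonconstant polynomial in z and hence has at least one root by the fundamental theorem of algebra. So p is surjective onto ℂ, omitting no value.

Omitted value: no value.


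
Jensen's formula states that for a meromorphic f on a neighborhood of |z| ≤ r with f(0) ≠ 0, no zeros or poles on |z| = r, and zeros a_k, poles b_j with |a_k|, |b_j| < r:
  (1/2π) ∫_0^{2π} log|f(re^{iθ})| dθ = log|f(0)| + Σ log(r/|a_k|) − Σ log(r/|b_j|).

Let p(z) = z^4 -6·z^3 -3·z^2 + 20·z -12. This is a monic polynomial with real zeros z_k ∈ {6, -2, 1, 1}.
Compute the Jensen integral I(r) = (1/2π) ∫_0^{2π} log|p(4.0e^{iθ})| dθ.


Zeros: -2, 1, 1, 6; r = 4.0.
Inside |z| < r: -2, 1, 1. Outside (|z| ≥ r): 6.
p(0) = -12, so log|p(0)| = log(12) = 2.4849.
Apply Jensen: I(r) = log|p(0)| + Σ_k log(r/|z_k|), summed over zeros inside |z| < r.
  log(r/|z_k|) for z_k = -2: log(4.0/2) = 0.6931
  log(r/|z_k|) for z_k = 1: log(4.0/1) = 1.3863
  log(r/|z_k|) for z_k = 1: log(4.0/1) = 1.3863
  Outside zeros (6) contribute nothing to the Jensen sum.
Sum over inside zeros: 3.4657.
I(r) = log|p(0)| + (inside sum) = 2.4849 + 3.4657 = 5.9506.
Note: since some zeros are outside |z| ≤ r, the simplified n·log(r) form does NOT apply — only the inside zeros contribute.

I(r) ≈ 5.9506.


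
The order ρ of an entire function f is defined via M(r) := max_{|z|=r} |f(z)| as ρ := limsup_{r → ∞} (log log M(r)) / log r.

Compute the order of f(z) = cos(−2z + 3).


cos(w) is a linear combination of e^{iw} and e^{−iw} (or e^w, e^{−w} in the hyperbolic case), so |cos(w)| ≤ e^{|w|}. With w = −2z + 3, |w| ≤ 2|z| + 3 = 2r + 3 on |z| = r, giving M(r) ≤ e^{2r + 3}, so ρ ≤ 1. On a suitable ray (z = it for sin/cos; z = t for sinh/cosh, t real → ∞), |cos(−2z + 3)| grows like e^{2|t|}/2, so ρ ≥ 1. Hence ρ = 1.
Therefore ρ = 1.

Order ρ = 1.


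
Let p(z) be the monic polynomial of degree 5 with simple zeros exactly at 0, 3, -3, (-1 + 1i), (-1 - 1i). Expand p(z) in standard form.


The polynomial is p(z) = ∏_{α ∈ S} (z − α), where S = {0, 3, -3, (-1 + 1i), (-1 - 1i)}.
Expanding the product yields: p(z) = z^5 + 2·z^4 -7·z^3 -18·z^2 -18·z.
Note conjugate pairs combine to real quadratics: (z − (-1+1i))(z − (-1−1i)) = z² + 2z + 2.
The resulting polynomial has degree 5 and real coefficients as required.

p(z) = z^5 + 2·z^4 -7·z^3 -18·z^2 -18·z.


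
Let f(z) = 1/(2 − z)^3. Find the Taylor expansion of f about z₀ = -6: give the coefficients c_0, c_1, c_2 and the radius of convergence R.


Let w = z − z₀, so z = z₀ + w.
Then 2 − z = 2 − (z₀ + w) = (2 − z₀) − w = 8 − w.
f(z) = 1/(8 − w)^3 = (1/(8)^3) · (1 − w/(8))^{−3}.
By the binomial series (1−u)^{−3} = Σ_{n≥0} C(n+2, 2) u^n for |u|<1, with u = w/(8):
  c_n = C(n+2, 2) / (8)^(n+3).
  c_0 = 1/(8)^3 = 1/512.
  c_1 = 3/(8)^4 = 3/4096.
  c_2 = 6/(8)^5 = 3/16384.
The series is valid for |w/d| < 1, i.e. |z − z₀| < |d|.
Radius of convergence: R = |2 − z₀| = |8| = 8 (distance from z₀ to the singularity z = 2).

c_0 = 1/512, c_1 = 3/4096, c_2 = 3/16384; R = 8.


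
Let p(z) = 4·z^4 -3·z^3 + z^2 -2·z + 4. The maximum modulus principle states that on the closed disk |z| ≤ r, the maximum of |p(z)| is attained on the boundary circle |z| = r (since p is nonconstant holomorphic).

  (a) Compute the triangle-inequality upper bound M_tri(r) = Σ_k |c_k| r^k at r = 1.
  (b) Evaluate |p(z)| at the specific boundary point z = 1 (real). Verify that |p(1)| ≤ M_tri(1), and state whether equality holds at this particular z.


Coefficients: c_0 = 4, c_1 = -2, c_2 = 1, c_3 = -3, c_4 = 4. Radius r = 1.
Part (a). Triangle bound: M_tri(r) = Σ_k |c_k| r^k
  = |4|·1^0 + |-2|·1^1 + |1|·1^2 + |-3|·1^3 + |4|·1^4
  = 4 + 2 + 1 + 3 + 4 = 14.
This bounds M(r) := max_{|z|=r} |p(z)| from above; equality holds iff all terms c_k z^k can be made to align in phase at a single z on |z|=r.
Part (b). At z = 1 (real, on the circle |z| = r):
  p(1) = (4)·1^0 + (-2)·1^1 + (1)·1^2 + (-3)·1^3 + (4)·1^4 = 4.
  |p(1)| = 4.
Check: |p(1)| = 4 ≤ 14 = M_tri(1). ✓ Equality does not hold at z = 1 (the coefficients have mixed signs, so the terms do not all align in phase there).

M_tri(1) = 14; |p(1)| = 4; equality at z=1: no.


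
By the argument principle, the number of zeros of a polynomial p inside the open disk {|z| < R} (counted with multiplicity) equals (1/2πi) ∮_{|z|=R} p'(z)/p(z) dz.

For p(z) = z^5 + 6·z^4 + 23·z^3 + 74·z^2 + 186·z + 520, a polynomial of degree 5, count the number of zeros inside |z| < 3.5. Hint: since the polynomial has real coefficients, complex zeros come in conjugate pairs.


The zeros of p are: (1 + 3i), (1 - 3i), -4, (-2 + 3i), (-2 - 3i).
Their magnitudes are: 3.162, 3.162, 4, 3.606, 3.606.
Zeros with |z| < R = 3.5: (1 + 3i), (1 - 3i).
Count = 2.
By the argument principle, (1/2πi) ∮_{|z|=R} p'(z)/p(z) dz equals exactly this count.

Number of zeros inside |z| < 3.5: 2.


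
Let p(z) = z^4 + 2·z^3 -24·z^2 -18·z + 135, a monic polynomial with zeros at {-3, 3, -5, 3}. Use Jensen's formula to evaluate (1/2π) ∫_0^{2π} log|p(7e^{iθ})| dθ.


Zeros: -5, -3, 3, 3; r = 7.
Inside |z| < r: -5, -3, 3, 3. Outside (|z| ≥ r): ∅.
p(0) = 135, so log|p(0)| = log(135) = 4.9053.
Apply Jensen: I(r) = log|p(0)| + Σ_k log(r/|z_k|), summed over zeros inside |z| < r.
  log(r/|z_k|) for z_k = -3: log(7/3) = 0.8473
  log(r/|z_k|) for z_k = 3: log(7/3) = 0.8473
  log(r/|z_k|) for z_k = -5: log(7/5) = 0.3365
  log(r/|z_k|) for z_k = 3: log(7/3) = 0.8473
Sum over inside zeros: 2.8784.
I(r) = log|p(0)| + (inside sum) = 4.9053 + 2.8784 = 7.7836.
Closed form (all zeros inside, monic): I(r) = n·log(r) = 4·log(7) = 7.7836. ✓

I(r) ≈ 7.7836.


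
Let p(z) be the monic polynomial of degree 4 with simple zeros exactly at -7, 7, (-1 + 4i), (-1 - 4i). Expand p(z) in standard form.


The polynomial is p(z) = ∏_{α ∈ S} (z − α), where S = {-7, 7, (-1 + 4i), (-1 - 4i)}.
Expanding the product yields: p(z) = z^4 + 2·z^3 -32·z^2 -98·z -833.
Note conjugate pairs combine to real quadratics: (z − (-1+4i))(z − (-1−4i)) = z² + 2z + 17.
The resulting polynomial has degree 4 and real coefficients as required.

p(z) = z^4 + 2·z^3 -32·z^2 -98·z -833.


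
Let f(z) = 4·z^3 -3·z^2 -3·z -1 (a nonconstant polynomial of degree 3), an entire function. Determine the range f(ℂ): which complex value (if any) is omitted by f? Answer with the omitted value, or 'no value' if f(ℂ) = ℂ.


Little Picard bounds the complement of f(ℂ) to at most one point.
For every w ∈ ℂ, the equation p(z) − w = 0 is a nonconstant polynomial in z and hence has at least one root by the fundamental theorem of algebra. So p is surjective onto ℂ, omitting no value.

Omitted value: no value.


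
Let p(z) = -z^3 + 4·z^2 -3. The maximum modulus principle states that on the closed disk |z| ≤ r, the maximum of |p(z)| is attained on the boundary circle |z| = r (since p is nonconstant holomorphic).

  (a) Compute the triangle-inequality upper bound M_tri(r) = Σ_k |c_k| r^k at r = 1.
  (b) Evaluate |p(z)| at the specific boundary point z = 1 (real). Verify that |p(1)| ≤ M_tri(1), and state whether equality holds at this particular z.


Coefficients: c_0 = -3, c_1 = 0, c_2 = 4, c_3 = -1. Radius r = 1.
Part (a). Triangle bound: M_tri(r) = Σ_k |c_k| r^k
  = |-3|·1^0 + |0|·1^1 + |4|·1^2 + |-1|·1^3
  = 3 + 0 + 4 + 1 = 8.
This bounds M(r) := max_{|z|=r} |p(z)| from above; equality holds iff all terms c_k z^k can be made to align in phase at a single z on |z|=r.
Part (b). At z = 1 (real, on the circle |z| = r):
  p(1) = (-3)·1^0 + (0)·1^1 + (4)·1^2 + (-1)·1^3 = 0.
  |p(1)| = 0.
Check: |p(1)| = 0 ≤ 8 = M_tri(1). ✓ Equality does not hold at z = 1 (the coefficients have mixed signs, so the terms do not all align in phase there).

M_tri(1) = 8; |p(1)| = 0; equality at z=1: no.


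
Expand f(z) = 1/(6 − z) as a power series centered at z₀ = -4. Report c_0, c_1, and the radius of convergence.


Let w = z − z₀, so z = z₀ + w.
Then 6 − z = 6 − (z₀ + w) = (6 − z₀) − w = 10 − w.
f(z) = 1/(10 − w) = (1/(10)) · 1/(1 − w/(10)) = Σ_{n≥0} w^n / (10)^(n+1).
So c_n = 1/(10)^(n+1):
  c_0 = 1/(10)^1 = 1/10.
  c_1 = 1/(10)^2 = 1/100.
The series is valid for |w/d| < 1, i.e. |z − z₀| < |d|.
Radius of convergence: R = |6 − z₀| = |10| = 10 (distance from z₀ to the singularity z = 6).

c_0 = 1/10, c_1 = 1/100; R = 10.


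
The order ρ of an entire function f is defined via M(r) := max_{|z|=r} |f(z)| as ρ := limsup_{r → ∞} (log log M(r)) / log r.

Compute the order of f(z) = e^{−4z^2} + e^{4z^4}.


Each summand is entire of order 2 and 4 respectively (as in the single-exponential case). The order of a sum is at most the max of the orders, so ρ ≤ 4. For the lower bound: on |z|=r choose arg z so that 4z^4 is real positive; then |e^{4z^4}| = e^{4r^4} while |e^{-4z^2}| ≤ e^{4r^2} = o(e^{4r^4}). So |f| ≥ e^{4r^4}(1 − o(1)) and ρ ≥ 4. Hence ρ = max(2, 4) = 4.
Therefore ρ = 4.

Order ρ = 4.


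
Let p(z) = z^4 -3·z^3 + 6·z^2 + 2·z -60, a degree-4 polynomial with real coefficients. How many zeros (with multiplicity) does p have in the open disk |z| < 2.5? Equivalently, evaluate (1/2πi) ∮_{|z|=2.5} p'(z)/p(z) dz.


The zeros of p are: (1 + 3i), (1 - 3i), 3, -2.
Their magnitudes are: 3.162, 3.162, 3, 2.
Zeros with |z| < R = 2.5: -2.
Count = 1.
By the argument principle, (1/2πi) ∮_{|z|=R} p'(z)/p(z) dz equals exactly this count.

Number of zeros inside |z| < 2.5: 1.


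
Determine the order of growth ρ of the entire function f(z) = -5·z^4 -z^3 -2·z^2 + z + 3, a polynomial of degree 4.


|f(z)| ≤ Σ|c_k|·r^k = O(r^4) as r → ∞. Polynomial growth is O(e^{r^ε}) for every ε > 0 (since r^4/e^{r^ε} → 0), so ρ ≤ ε for all ε > 0, i.e. ρ = 0. Every nonconstant polynomial has order 0.
Therefore ρ = 0.

Order ρ = 0.


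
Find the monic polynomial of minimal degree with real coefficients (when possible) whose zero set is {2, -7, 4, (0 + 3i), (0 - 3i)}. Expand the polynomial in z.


The polynomial is p(z) = ∏_{α ∈ S} (z − α), where S = {2, -7, 4, (0 + 3i), (0 - 3i)}.
Expanding the product yields: p(z) = z^5 + z^4 -25·z^3 + 65·z^2 -306·z + 504.
Note conjugate pairs combine to real quadratics: (z − (0+3i))(z − (0−3i)) = z² + 9.
The resulting polynomial has degree 5 and real coefficients as required.

p(z) = z^5 + z^4 -25·z^3 + 65·z^2 -306·z + 504.


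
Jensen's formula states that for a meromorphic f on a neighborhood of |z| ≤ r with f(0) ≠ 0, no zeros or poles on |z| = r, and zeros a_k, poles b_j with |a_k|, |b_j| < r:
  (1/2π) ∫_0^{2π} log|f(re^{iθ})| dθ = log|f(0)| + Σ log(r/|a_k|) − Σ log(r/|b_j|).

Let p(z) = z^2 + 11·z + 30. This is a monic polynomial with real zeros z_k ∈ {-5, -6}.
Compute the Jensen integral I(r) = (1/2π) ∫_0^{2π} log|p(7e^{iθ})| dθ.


Zeros: -6, -5; r = 7.
Inside |z| < r: -6, -5. Outside (|z| ≥ r): ∅.
p(0) = 30, so log|p(0)| = log(30) = 3.4012.
Apply Jensen: I(r) = log|p(0)| + Σ_k log(r/|z_k|), summed over zeros inside |z| < r.
  log(r/|z_k|) for z_k = -5: log(7/5) = 0.3365
  log(r/|z_k|) for z_k = -6: log(7/6) = 0.1542
Sum over inside zeros: 0.4906.
I(r) = log|p(0)| + (inside sum) = 3.4012 + 0.4906 = 3.8918.
Closed form (all zeros inside, monic): I(r) = n·log(r) = 2·log(7) = 3.8918. ✓

I(r) ≈ 3.8918.


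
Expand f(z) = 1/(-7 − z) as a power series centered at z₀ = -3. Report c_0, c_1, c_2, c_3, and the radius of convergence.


Let w = z − z₀, so z = z₀ + w.
Then -7 − z = -7 − (z₀ + w) = (-7 − z₀) − w = -4 − w.
f(z) = 1/(-4 − w) = (1/(-4)) · 1/(1 − w/(-4)) = Σ_{n≥0} w^n / (-4)^(n+1).
So c_n = 1/(-4)^(n+1):
  c_0 = 1/(-4)^1 = -1/4.
  c_1 = 1/(-4)^2 = 1/16.
  c_2 = 1/(-4)^3 = -1/64.
  c_3 = 1/(-4)^4 = 1/256.
The series is valid for |w/d| < 1, i.e. |z − z₀| < |d|.
Radius of convergence: R = |-7 − z₀| = |-4| = 4 (distance from z₀ to the singularity z = -7).

c_0 = -1/4, c_1 = 1/16, c_2 = -1/64, c_3 = 1/256; R = 4.


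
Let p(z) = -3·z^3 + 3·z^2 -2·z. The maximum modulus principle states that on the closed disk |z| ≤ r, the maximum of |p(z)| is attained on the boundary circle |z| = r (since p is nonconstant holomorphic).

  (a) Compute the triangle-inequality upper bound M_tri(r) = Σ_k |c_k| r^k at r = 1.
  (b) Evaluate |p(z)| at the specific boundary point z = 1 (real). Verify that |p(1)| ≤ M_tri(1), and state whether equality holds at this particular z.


Coefficients: c_0 = 0, c_1 = -2, c_2 = 3, c_3 = -3. Radius r = 1.
Part (a). Triangle bound: M_tri(r) = Σ_k |c_k| r^k
  = |0|·1^0 + |-2|·1^1 + |3|·1^2 + |-3|·1^3
  = 0 + 2 + 3 + 3 = 8.
This bounds M(r) := max_{|z|=r} |p(z)| from above; equality holds iff all terms c_k z^k can be made to align in phase at a single z on |z|=r.
Part (b). At z = 1 (real, on the circle |z| = r):
  p(1) = (0)·1^0 + (-2)·1^1 + (3)·1^2 + (-3)·1^3 = -2.
  |p(1)| = 2.
Check: |p(1)| = 2 ≤ 8 = M_tri(1). ✓ Equality does not hold at z = 1 (the coefficients have mixed signs, so the terms do not all align in phase there).

M_tri(1) = 8; |p(1)| = 2; equality at z=1: no.


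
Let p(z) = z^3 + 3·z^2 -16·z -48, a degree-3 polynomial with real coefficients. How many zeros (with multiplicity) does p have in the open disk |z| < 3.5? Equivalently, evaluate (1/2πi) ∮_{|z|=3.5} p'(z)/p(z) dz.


The zeros of p are: -4, 4, -3.
Their magnitudes are: 4, 4, 3.
Zeros with |z| < R = 3.5: -3.
Count = 1.
By the argument principle, (1/2πi) ∮_{|z|=R} p'(z)/p(z) dz equals exactly this count.

Number of zeros inside |z| < 3.5: 1.


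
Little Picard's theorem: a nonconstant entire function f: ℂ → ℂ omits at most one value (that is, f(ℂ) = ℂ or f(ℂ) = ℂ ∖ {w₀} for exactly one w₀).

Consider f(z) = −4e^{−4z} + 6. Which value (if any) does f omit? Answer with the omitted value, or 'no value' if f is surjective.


Little Picard bounds the complement of f(ℂ) to at most one point.
e^{−4z} is never zero on ℂ, so -4·e^{−4z} takes every value in ℂ ∖ {0}. Adding 6 shifts the range to ℂ ∖ {6}. Thus f omits exactly the value 6.

Omitted value: 6.


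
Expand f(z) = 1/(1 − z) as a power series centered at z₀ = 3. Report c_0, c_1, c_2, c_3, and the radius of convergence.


Let w = z − z₀, so z = z₀ + w.
Then 1 − z = 1 − (z₀ + w) = (1 − z₀) − w = -2 − w.
f(z) = 1/(-2 − w) = (1/(-2)) · 1/(1 − w/(-2)) = Σ_{n≥0} w^n / (-2)^(n+1).
So c_n = 1/(-2)^(n+1):
  c_0 = 1/(-2)^1 = -1/2.
  c_1 = 1/(-2)^2 = 1/4.
  c_2 = 1/(-2)^3 = -1/8.
  c_3 = 1/(-2)^4 = 1/16.
The series is valid for |w/d| < 1, i.e. |z − z₀| < |d|.
Radius of convergence: R = |1 − z₀| = |-2| = 2 (distance from z₀ to the singularity z = 1).

c_0 = -1/2, c_1 = 1/4, c_2 = -1/8, c_3 = 1/16; R = 2.


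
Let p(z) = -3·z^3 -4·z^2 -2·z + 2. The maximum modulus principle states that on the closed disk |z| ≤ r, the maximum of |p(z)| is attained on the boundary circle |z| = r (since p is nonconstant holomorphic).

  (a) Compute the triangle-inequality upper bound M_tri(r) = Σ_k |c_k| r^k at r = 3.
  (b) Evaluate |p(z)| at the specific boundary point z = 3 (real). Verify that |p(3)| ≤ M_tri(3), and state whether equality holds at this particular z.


Coefficients: c_0 = 2, c_1 = -2, c_2 = -4, c_3 = -3. Radius r = 3.
Part (a). Triangle bound: M_tri(r) = Σ_k |c_k| r^k
  = |2|·3^0 + |-2|·3^1 + |-4|·3^2 + |-3|·3^3
  = 2 + 6 + 36 + 81 = 125.
This bounds M(r) := max_{|z|=r} |p(z)| from above; equality holds iff all terms c_k z^k can be made to align in phase at a single z on |z|=r.
Part (b). At z = 3 (real, on the circle |z| = r):
  p(3) = (2)·3^0 + (-2)·3^1 + (-4)·3^2 + (-3)·3^3 = -121.
  |p(3)| = 121.
Check: |p(3)| = 121 ≤ 125 = M_tri(3). ✓ Equality does not hold at z = 3 (the coefficients have mixed signs, so the terms do not all align in phase there).

M_tri(3) = 125; |p(3)| = 121; equality at z=3: no.


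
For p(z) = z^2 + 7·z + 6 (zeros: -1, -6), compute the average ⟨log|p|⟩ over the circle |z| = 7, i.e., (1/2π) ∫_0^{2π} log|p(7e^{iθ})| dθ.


Zeros: -6, -1; r = 7.
Inside |z| < r: -6, -1. Outside (|z| ≥ r): ∅.
p(0) = 6, so log|p(0)| = log(6) = 1.7918.
Apply Jensen: I(r) = log|p(0)| + Σ_k log(r/|z_k|), summed over zeros inside |z| < r.
  log(r/|z_k|) for z_k = -1: log(7/1) = 1.9459
  log(r/|z_k|) for z_k = -6: log(7/6) = 0.1542
Sum over inside zeros: 2.1001.
I(r) = log|p(0)| + (inside sum) = 1.7918 + 2.1001 = 3.8918.
Closed form (all zeros inside, monic): I(r) = n·log(r) = 2·log(7) = 3.8918. ✓

I(r) ≈ 3.8918.


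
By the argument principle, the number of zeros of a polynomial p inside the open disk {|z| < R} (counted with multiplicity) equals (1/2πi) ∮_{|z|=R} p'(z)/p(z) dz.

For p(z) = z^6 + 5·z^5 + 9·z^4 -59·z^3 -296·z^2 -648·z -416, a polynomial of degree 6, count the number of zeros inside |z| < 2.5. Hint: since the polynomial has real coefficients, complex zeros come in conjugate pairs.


The zeros of p are: -1, (-2 + 3i), (-2 - 3i), 4, (-2 + 2i), (-2 - 2i).
Their magnitudes are: 1, 3.606, 3.606, 4, 2.828, 2.828.
Zeros with |z| < R = 2.5: -1.
Count = 1.
By the argument principle, (1/2πi) ∮_{|z|=R} p'(z)/p(z) dz equals exactly this count.

Number of zeros inside |z| < 2.5: 1.


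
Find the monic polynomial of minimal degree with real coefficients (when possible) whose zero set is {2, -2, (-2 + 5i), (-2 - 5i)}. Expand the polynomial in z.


The polynomial is p(z) = ∏_{α ∈ S} (z − α), where S = {2, -2, (-2 + 5i), (-2 - 5i)}.
Expanding the product yields: p(z) = z^4 + 4·z^3 + 25·z^2 -16·z -116.
Note conjugate pairs combine to real quadratics: (z − (-2+5i))(z − (-2−5i)) = z² + 4z + 29.
The resulting polynomial has degree 4 and real coefficients as required.

p(z) = z^4 + 4·z^3 + 25·z^2 -16·z -116.


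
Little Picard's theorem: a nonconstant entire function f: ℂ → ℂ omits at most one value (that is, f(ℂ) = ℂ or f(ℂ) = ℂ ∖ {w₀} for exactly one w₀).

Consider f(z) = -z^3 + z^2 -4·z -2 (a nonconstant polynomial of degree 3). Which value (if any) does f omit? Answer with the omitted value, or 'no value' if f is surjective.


Little Picard bounds the complement of f(ℂ) to at most one point.
For every w ∈ ℂ, the equation p(z) − w = 0 is a nonconstant polynomial in z and hence has at least one root by the fundamental theorem of algebra. So p is surjective onto ℂ, omitting no value.

Omitted value: no value.


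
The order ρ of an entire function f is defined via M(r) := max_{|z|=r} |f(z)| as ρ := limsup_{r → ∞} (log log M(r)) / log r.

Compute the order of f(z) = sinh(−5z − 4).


sinh(w) is a linear combination of e^{iw} and e^{−iw} (or e^w, e^{−w} in the hyperbolic case), so |sinh(w)| ≤ e^{|w|}. With w = −5z − 4, |w| ≤ 5|z| + 4 = 5r + 4 on |z| = r, giving M(r) ≤ e^{5r + 4}, so ρ ≤ 1. On a suitable ray (z = it for sin/cos; z = t for sinh/cosh, t real → ∞), |sinh(−5z − 4)| grows like e^{5|t|}/2, so ρ ≥ 1. Hence ρ = 1.
Therefore ρ = 1.

Order ρ = 1.


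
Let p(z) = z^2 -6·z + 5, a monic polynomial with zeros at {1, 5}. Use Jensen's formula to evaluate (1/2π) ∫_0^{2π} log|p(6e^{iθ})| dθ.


Zeros: 1, 5; r = 6.
Inside |z| < r: 1, 5. Outside (|z| ≥ r): ∅.
p(0) = 5, so log|p(0)| = log(5) = 1.6094.
Apply Jensen: I(r) = log|p(0)| + Σ_k log(r/|z_k|), summed over zeros inside |z| < r.
  log(r/|z_k|) for z_k = 1: log(6/1) = 1.7918
  log(r/|z_k|) for z_k = 5: log(6/5) = 0.1823
Sum over inside zeros: 1.9741.
I(r) = log|p(0)| + (inside sum) = 1.6094 + 1.9741 = 3.5835.
Closed form (all zeros inside, monic): I(r) = n·log(r) = 2·log(6) = 3.5835. ✓

I(r) ≈ 3.5835.


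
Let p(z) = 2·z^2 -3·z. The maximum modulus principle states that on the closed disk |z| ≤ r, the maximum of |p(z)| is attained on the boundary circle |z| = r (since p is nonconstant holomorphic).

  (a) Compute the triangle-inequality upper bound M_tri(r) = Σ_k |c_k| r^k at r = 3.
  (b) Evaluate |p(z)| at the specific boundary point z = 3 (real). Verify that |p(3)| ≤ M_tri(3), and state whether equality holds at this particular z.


Coefficients: c_0 = 0, c_1 = -3, c_2 = 2. Radius r = 3.
Part (a). Triangle bound: M_tri(r) = Σ_k |c_k| r^k
  = |0|·3^0 + |-3|·3^1 + |2|·3^2
  = 0 + 9 + 18 = 27.
This bounds M(r) := max_{|z|=r} |p(z)| from above; equality holds iff all terms c_k z^k can be made to align in phase at a single z on |z|=r.
Part (b). At z = 3 (real, on the circle |z| = r):
  p(3) = (0)·3^0 + (-3)·3^1 + (2)·3^2 = 9.
  |p(3)| = 9.
Check: |p(3)| = 9 ≤ 27 = M_tri(3). ✓ Equality does not hold at z = 3 (the coefficients have mixed signs, so the terms do not all align in phase there).

M_tri(3) = 27; |p(3)| = 9; equality at z=3: no.
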